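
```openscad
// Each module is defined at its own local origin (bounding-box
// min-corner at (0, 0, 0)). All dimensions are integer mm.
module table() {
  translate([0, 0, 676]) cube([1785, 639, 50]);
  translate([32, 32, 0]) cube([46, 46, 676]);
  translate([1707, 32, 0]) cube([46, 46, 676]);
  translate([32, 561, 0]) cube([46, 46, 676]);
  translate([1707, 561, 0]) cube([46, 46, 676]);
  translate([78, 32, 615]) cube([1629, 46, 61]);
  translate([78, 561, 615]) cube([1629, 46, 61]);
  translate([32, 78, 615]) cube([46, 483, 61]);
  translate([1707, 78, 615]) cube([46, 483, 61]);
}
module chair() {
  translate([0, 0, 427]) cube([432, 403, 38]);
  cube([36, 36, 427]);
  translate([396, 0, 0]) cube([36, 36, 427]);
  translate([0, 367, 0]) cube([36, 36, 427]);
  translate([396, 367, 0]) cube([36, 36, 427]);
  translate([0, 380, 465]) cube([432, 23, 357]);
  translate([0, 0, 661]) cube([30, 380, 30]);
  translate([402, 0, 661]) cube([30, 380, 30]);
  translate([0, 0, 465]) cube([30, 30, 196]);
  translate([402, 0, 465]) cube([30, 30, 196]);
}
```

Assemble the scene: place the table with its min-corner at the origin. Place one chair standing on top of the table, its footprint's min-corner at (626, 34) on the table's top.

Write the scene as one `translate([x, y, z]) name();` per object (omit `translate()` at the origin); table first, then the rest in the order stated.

table();
translate([626, 34, 726]) chair();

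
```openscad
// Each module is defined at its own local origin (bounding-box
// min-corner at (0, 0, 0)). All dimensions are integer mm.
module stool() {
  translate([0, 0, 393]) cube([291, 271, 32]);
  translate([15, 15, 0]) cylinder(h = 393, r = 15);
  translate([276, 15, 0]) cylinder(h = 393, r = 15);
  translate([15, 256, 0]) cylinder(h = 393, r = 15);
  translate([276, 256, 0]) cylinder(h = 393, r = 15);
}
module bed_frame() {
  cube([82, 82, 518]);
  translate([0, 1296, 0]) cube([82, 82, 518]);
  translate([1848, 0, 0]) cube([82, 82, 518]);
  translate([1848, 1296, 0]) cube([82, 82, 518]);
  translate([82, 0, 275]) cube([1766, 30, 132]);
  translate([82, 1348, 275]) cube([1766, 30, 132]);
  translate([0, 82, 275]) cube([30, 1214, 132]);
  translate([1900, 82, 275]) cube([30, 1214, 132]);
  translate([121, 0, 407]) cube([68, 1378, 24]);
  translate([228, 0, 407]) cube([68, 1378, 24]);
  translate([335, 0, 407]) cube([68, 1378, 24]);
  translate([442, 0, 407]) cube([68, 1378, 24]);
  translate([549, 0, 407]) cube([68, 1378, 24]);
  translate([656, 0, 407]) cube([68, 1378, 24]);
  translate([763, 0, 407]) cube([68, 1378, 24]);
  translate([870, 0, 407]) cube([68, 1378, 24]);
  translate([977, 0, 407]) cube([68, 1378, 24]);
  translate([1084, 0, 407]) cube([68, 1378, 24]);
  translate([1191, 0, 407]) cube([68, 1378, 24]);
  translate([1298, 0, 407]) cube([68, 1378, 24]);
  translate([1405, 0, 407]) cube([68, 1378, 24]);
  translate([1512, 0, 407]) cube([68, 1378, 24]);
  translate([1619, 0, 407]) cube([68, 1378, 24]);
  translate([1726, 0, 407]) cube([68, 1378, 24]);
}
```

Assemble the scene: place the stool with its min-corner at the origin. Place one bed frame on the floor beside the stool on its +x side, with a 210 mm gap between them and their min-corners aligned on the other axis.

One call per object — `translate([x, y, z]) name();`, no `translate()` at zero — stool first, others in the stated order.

stool();
translate([501, 0, 0]) bed_frame();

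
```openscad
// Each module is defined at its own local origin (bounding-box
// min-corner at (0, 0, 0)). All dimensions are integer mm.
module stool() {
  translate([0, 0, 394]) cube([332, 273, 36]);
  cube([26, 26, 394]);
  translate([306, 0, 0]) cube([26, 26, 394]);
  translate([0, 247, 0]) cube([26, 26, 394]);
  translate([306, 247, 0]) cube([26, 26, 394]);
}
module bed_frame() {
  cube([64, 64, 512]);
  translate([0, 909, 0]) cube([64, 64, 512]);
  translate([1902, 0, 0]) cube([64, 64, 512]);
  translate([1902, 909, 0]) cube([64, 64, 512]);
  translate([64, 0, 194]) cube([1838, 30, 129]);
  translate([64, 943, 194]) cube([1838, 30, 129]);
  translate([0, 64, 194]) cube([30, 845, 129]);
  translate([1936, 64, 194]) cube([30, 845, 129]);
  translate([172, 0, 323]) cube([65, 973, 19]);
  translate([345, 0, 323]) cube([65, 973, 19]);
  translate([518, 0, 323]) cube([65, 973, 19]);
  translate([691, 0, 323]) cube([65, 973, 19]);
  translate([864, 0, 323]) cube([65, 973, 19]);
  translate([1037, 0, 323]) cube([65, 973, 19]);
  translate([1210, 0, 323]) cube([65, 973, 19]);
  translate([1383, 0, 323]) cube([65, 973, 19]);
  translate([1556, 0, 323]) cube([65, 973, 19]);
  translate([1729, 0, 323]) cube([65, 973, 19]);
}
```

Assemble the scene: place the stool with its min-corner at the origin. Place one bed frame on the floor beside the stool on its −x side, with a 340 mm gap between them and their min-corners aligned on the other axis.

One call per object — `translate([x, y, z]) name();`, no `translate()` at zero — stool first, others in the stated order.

stool();
translate([-2306, 0, 0]) bed_frame();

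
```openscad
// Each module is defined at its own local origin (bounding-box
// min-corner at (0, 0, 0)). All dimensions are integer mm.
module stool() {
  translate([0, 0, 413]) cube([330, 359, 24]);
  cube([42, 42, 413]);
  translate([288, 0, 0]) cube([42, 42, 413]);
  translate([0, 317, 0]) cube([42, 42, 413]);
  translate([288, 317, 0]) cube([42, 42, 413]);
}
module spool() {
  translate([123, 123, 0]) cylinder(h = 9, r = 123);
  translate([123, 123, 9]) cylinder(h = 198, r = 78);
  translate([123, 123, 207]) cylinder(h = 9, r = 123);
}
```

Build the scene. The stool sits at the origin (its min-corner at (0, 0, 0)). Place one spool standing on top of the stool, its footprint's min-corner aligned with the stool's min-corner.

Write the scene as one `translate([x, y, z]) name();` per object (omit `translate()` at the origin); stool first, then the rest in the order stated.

stool();
translate([0, 0, 437]) spool();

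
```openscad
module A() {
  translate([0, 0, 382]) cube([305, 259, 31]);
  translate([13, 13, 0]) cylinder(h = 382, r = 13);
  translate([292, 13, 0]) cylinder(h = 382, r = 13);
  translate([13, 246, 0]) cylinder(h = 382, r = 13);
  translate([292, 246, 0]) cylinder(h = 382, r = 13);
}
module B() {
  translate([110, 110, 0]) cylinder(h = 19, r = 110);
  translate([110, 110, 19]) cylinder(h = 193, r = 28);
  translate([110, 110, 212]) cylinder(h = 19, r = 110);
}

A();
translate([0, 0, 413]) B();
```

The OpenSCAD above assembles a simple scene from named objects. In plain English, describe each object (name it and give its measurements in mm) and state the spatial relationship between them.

A is a four-legged stool. The seat is a 305×259×31 mm slab whose top surface is at z = 413 mm; four round legs, each 26 mm in diameter, run from the floor (z = 0) to the underside of the seat, each leg's axis is inset half a diameter from the nearest pair of seat edges (so the leg's bounding box is flush with the corner).

B is a spool: two coaxial disc flanges of radius 110 mm and thickness 19 mm, joined by a core cylinder of radius 28 mm and height 193 mm. The lower flange rests on z = 0 and the three cylinders share a vertical axis.

The spool is on top of the stool.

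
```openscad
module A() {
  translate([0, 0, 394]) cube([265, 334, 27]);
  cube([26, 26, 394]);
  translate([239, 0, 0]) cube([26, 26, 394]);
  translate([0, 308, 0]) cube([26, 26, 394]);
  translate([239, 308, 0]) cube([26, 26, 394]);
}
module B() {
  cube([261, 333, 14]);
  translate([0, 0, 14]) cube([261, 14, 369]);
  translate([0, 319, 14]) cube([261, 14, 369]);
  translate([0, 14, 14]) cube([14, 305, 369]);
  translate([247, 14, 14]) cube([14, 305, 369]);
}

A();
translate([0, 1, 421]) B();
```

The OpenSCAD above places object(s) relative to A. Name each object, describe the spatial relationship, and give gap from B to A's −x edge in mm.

A is a stool. B is an open box. The open box is on top of the stool. The gap from the open box to the stool's −x edge is 0 mm.

The open box's min-x is at 0; the stool's min-x is 0; gap = 0 mm.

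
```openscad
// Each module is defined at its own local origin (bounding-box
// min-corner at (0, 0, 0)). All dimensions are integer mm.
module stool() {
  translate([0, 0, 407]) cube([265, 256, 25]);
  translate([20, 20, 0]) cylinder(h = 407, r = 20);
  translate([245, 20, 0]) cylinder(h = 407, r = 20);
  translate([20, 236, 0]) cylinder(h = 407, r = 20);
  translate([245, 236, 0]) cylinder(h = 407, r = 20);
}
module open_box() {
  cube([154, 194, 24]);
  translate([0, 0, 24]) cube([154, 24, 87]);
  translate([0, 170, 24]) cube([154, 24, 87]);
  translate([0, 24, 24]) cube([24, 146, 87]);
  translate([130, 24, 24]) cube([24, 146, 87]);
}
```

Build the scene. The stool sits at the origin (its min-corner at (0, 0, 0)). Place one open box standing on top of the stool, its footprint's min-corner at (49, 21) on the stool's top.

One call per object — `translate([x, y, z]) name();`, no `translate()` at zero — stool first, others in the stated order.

stool();
translate([49, 21, 432]) open_box();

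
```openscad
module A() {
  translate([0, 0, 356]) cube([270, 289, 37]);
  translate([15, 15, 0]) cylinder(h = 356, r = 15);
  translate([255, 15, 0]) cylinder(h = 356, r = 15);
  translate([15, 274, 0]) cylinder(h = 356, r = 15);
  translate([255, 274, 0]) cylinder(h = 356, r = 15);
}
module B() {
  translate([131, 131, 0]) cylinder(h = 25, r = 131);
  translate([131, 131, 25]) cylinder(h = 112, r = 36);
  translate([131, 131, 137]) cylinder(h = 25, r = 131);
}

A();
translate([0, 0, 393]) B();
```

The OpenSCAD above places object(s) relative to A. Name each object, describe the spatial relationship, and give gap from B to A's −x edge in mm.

A is a stool. B is a spool. The spool is on top of the stool. The gap from the spool to the stool's −x edge is 0 mm.

The spool's min-x is at 0; the stool's min-x is 0; gap = 0 mm.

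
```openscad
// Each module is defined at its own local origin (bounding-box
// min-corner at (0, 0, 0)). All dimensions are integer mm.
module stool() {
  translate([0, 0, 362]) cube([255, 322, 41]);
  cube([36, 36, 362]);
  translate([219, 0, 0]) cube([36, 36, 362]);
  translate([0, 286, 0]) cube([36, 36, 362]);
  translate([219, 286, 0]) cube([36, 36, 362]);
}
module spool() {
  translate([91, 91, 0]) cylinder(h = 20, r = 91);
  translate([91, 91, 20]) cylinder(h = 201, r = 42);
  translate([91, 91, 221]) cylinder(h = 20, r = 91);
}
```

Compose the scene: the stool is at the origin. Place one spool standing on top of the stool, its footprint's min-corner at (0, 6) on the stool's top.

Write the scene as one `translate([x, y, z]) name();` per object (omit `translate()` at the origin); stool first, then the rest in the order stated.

stool();
translate([0, 6, 403]) spool();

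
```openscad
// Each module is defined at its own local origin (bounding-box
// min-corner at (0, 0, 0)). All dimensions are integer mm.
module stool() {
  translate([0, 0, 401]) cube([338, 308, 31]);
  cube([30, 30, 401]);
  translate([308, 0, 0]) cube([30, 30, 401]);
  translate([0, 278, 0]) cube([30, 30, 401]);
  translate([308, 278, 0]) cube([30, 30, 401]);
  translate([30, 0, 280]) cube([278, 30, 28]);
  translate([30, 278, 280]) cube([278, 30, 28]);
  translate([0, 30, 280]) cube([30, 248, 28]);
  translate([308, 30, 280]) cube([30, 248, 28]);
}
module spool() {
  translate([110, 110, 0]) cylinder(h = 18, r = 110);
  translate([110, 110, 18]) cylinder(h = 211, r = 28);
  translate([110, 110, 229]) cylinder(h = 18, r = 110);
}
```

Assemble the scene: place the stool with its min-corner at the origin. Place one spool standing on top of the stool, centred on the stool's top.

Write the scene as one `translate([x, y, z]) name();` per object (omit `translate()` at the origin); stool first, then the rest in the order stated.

stool();
translate([59, 44, 432]) spool();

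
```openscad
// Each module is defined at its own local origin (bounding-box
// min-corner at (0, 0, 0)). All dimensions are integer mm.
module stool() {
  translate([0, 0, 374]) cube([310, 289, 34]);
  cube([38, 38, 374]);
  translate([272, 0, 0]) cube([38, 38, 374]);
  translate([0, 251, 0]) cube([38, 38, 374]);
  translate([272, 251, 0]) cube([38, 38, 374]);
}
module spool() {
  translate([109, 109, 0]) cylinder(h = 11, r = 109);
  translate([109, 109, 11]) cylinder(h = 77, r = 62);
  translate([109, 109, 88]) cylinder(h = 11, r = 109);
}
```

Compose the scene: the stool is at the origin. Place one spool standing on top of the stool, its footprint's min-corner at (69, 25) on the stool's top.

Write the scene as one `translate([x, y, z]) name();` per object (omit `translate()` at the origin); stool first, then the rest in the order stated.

stool();
translate([69, 25, 408]) spool();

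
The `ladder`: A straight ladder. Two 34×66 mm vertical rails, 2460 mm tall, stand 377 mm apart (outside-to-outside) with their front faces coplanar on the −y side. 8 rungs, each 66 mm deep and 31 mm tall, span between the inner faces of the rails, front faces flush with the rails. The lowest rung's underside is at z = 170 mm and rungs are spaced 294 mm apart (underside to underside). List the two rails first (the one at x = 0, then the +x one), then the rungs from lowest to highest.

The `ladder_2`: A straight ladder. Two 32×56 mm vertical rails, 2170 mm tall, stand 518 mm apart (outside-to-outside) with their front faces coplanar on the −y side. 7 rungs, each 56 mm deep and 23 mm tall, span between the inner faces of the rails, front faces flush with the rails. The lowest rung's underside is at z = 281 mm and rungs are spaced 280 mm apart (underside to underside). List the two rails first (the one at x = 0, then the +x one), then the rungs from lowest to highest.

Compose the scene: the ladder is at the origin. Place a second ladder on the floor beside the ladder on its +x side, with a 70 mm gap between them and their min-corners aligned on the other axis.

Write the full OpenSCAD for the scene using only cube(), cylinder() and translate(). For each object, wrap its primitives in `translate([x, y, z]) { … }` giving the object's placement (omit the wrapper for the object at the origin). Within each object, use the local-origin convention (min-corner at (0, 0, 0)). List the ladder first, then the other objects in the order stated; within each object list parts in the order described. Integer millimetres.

cube([34, 66, 2460]);
translate([343, 0, 0]) cube([34, 66, 2460]);
translate([34, 0, 170]) cube([309, 66, 31]);
translate([34, 0, 464]) cube([309, 66, 31]);
translate([34, 0, 758]) cube([309, 66, 31]);
translate([34, 0, 1052]) cube([309, 66, 31]);
translate([34, 0, 1346]) cube([309, 66, 31]);
translate([34, 0, 1640]) cube([309, 66, 31]);
translate([34, 0, 1934]) cube([309, 66, 31]);
translate([34, 0, 2228]) cube([309, 66, 31]);
translate([447, 0, 0]) {
  cube([32, 56, 2170]);
  translate([486, 0, 0]) cube([32, 56, 2170]);
  translate([32, 0, 281]) cube([454, 56, 23]);
  translate([32, 0, 561]) cube([454, 56, 23]);
  translate([32, 0, 841]) cube([454, 56, 23]);
  translate([32, 0, 1121]) cube([454, 56, 23]);
  translate([32, 0, 1401]) cube([454, 56, 23]);
  translate([32, 0, 1681]) cube([454, 56, 23]);
  translate([32, 0, 1961]) cube([454, 56, 23]);
}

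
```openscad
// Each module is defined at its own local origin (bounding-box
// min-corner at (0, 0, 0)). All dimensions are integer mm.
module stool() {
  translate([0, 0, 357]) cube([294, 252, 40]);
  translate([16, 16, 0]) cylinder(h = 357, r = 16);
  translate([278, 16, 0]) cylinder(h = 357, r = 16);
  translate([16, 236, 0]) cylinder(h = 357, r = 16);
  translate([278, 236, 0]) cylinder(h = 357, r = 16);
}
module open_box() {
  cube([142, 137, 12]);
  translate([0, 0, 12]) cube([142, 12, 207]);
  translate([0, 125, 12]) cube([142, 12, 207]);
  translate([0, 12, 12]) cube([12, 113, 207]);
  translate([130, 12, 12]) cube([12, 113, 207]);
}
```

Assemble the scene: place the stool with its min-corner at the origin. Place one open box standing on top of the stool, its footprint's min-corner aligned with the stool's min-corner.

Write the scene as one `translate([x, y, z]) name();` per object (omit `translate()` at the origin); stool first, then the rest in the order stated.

stool();
translate([0, 0, 397]) open_box();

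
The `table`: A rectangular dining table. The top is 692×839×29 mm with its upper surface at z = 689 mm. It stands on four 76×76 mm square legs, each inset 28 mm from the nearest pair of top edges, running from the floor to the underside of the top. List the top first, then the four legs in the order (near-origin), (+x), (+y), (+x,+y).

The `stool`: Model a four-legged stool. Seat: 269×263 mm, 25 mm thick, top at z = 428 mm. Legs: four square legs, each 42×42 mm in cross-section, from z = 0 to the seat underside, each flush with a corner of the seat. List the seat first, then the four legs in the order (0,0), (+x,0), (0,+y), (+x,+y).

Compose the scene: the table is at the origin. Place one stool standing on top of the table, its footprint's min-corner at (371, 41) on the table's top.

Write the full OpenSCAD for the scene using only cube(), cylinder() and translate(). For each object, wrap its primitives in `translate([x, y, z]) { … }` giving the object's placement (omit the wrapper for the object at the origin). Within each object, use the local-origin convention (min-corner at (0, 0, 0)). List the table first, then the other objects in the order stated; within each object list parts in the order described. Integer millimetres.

translate([0, 0, 660]) cube([692, 839, 29]);
translate([28, 28, 0]) cube([76, 76, 660]);
translate([588, 28, 0]) cube([76, 76, 660]);
translate([28, 735, 0]) cube([76, 76, 660]);
translate([588, 735, 0]) cube([76, 76, 660]);
translate([371, 41, 689]) {
  translate([0, 0, 403]) cube([269, 263, 25]);
  cube([42, 42, 403]);
  translate([227, 0, 0]) cube([42, 42, 403]);
  translate([0, 221, 0]) cube([42, 42, 403]);
  translate([227, 221, 0]) cube([42, 42, 403]);
}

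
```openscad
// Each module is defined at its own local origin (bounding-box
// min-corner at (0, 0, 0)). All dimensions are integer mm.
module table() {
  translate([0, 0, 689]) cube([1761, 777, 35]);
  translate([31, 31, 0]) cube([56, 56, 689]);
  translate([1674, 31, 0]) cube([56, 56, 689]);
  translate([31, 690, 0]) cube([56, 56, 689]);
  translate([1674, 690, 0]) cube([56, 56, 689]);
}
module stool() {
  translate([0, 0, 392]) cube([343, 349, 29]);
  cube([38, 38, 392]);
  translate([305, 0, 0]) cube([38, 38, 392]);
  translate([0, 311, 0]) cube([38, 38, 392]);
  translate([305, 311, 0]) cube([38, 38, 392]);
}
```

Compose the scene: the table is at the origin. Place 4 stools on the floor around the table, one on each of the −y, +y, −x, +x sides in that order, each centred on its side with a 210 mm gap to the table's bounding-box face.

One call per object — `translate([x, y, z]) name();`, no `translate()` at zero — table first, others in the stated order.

table();
translate([709, -559, 0]) stool();
translate([709, 987, 0]) stool();
translate([-553, 214, 0]) stool();
translate([1971, 214, 0]) stool();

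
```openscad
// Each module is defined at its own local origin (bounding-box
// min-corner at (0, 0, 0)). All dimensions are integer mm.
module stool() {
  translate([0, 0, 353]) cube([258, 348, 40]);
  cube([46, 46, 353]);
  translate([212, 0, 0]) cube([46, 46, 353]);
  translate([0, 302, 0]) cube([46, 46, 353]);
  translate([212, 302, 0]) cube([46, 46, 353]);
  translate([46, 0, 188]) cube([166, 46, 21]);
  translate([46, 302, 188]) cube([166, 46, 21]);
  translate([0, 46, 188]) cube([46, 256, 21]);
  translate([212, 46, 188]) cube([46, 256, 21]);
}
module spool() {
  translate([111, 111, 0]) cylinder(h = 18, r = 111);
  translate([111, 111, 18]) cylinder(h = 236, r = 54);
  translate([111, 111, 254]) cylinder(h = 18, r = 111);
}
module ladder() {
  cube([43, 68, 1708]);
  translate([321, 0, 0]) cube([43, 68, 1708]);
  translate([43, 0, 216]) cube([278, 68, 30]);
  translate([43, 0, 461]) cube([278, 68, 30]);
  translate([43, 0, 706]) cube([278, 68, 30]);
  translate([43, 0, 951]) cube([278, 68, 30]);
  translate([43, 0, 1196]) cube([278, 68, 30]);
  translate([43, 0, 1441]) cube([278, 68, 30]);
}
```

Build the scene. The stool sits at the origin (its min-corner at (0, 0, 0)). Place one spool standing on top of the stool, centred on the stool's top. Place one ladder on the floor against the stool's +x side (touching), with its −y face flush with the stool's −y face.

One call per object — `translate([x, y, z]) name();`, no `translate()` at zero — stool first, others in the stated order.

stool();
translate([18, 63, 393]) spool();
translate([258, 0, 0]) ladder();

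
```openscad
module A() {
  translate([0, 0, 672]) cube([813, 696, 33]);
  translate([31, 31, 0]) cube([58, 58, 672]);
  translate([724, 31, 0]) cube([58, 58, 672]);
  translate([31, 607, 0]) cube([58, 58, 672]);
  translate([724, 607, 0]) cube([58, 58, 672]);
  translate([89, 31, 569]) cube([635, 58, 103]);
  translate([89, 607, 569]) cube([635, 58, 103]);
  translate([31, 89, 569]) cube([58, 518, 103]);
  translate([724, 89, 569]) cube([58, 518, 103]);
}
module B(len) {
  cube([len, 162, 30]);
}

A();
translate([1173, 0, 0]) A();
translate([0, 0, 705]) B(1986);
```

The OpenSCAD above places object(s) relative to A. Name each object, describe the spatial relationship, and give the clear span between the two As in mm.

A is a table. B is a beam. A beam spans the tops of two tables. The clear span between the two tables is 360 mm.

Second table starts at x = 1173; first ends at x = 813; clear span = 1173 − 813 = 360 mm.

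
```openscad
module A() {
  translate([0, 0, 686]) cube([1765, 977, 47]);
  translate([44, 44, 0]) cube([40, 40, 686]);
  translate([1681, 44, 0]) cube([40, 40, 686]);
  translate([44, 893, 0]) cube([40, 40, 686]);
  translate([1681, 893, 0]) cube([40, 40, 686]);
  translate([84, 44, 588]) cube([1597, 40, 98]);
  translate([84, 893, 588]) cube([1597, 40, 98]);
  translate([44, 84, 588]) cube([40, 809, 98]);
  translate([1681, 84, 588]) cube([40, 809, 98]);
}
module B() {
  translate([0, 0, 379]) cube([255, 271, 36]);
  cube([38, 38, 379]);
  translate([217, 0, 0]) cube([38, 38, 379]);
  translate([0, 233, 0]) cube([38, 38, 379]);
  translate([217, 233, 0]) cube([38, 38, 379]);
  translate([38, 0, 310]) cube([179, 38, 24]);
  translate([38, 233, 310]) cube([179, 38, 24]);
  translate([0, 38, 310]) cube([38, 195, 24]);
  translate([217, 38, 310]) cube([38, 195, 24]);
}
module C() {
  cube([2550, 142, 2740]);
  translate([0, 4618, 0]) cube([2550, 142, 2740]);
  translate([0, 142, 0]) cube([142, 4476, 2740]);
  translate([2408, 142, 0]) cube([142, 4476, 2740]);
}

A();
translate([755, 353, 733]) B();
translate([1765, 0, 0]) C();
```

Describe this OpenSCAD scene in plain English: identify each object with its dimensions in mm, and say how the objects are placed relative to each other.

A is a table: top 1765 mm (x) × 977 mm (y), 47 mm thick, upper face at z = 733 mm, on four 40×40 mm square legs, each inset 44 mm from the nearest pair of top edges, running from z = 0 to the bottom of the top. Four apron rails, 40 mm thick and 98 mm tall, run between adjacent legs with their top edges flush with the underside of the top and their outer faces flush with the legs' outer faces.

B is a four-legged stool. The seat is 255×271 mm, 36 mm thick, top at z = 415 mm. It stands on four square legs, each 38×38 mm in cross-section, from z = 0 to the seat underside, each flush with a corner of the seat. Four stretchers, 38 mm wide and 24 mm tall, connect adjacent legs with their undersides at z = 310 mm, each running between the inner faces of the legs it joins and aligned with the legs' outer faces on the other axis.

C is a box-shaped house frame (walls only): outside footprint 2550×4760 mm, wall height 2740 mm, wall thickness 142 mm. The two y-facing walls run the full x-width; the two x-facing walls fit between the inner faces of the y-facing walls.

The stool is on top of the table, centred. The house frame is against the table's +x side, with their −y faces flush.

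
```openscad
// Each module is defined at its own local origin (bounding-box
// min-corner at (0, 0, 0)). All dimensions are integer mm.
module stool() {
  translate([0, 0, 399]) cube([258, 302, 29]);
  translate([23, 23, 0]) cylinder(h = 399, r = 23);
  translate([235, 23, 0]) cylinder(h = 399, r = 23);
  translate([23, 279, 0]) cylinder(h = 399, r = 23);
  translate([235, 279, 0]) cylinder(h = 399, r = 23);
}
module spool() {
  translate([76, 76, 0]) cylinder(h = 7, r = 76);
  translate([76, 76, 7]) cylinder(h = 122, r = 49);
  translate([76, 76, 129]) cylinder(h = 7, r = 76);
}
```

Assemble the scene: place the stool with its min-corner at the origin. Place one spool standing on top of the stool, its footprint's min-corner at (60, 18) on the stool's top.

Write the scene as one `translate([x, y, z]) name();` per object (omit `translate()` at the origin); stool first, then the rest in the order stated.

stool();
translate([60, 18, 428]) spool();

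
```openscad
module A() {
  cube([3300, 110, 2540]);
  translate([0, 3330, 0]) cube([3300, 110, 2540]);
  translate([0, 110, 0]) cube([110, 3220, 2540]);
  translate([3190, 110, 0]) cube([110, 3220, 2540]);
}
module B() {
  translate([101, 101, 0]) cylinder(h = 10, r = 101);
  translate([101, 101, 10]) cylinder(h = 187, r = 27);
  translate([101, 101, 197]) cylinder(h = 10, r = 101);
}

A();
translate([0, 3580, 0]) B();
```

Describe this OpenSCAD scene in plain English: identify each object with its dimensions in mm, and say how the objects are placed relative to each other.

A is a box-shaped house frame (walls only): outside footprint 3300×3440 mm, wall height 2540 mm, wall thickness 110 mm. The two y-facing walls run the full x-width; the two x-facing walls fit between the inner faces of the y-facing walls.

B is a spool: two coaxial disc flanges of radius 101 mm and thickness 10 mm, joined by a core cylinder of radius 27 mm and height 187 mm. The lower flange rests on z = 0 and the three cylinders share a vertical axis.

The spool is on the floor beside the house frame on its +y side.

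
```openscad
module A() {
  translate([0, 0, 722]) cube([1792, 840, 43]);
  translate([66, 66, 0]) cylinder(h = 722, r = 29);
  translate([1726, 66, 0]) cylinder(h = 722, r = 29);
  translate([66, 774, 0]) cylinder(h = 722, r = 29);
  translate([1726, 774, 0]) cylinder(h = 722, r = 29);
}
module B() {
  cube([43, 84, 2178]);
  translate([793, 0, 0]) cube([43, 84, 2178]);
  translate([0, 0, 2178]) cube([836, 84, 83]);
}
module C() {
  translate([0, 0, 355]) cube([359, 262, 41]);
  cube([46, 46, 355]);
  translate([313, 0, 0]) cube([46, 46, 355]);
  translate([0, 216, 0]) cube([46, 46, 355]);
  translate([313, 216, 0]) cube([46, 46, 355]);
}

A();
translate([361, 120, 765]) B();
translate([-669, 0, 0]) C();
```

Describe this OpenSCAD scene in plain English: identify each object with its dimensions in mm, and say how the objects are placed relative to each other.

A is a table with a 1792×840 mm rectangular top, 43 mm thick, top surface at z = 765 mm, supported by four round legs of 58 mm diameter, each leg's bounding box inset 37 mm from the nearest pair of top edges, running from the floor.

B is a door frame. The clear opening is 750 mm wide and 2178 mm high. Two 43 mm wide jambs, 84 mm deep, stand either side of the opening from the floor to the top of the opening. A 83 mm thick head sits across the top of both jambs, spanning the full outside width of the frame.

C is a simple wooden stool: a rectangular seat 359 mm (x) by 262 mm (y), 41 mm thick, top face at z = 396 mm, on four square legs, each 46×46 mm in cross-section. The legs rest on z = 0, each flush with a corner of the seat.

The door frame is on top of the table. The stool is on the floor beside the table on its −x side.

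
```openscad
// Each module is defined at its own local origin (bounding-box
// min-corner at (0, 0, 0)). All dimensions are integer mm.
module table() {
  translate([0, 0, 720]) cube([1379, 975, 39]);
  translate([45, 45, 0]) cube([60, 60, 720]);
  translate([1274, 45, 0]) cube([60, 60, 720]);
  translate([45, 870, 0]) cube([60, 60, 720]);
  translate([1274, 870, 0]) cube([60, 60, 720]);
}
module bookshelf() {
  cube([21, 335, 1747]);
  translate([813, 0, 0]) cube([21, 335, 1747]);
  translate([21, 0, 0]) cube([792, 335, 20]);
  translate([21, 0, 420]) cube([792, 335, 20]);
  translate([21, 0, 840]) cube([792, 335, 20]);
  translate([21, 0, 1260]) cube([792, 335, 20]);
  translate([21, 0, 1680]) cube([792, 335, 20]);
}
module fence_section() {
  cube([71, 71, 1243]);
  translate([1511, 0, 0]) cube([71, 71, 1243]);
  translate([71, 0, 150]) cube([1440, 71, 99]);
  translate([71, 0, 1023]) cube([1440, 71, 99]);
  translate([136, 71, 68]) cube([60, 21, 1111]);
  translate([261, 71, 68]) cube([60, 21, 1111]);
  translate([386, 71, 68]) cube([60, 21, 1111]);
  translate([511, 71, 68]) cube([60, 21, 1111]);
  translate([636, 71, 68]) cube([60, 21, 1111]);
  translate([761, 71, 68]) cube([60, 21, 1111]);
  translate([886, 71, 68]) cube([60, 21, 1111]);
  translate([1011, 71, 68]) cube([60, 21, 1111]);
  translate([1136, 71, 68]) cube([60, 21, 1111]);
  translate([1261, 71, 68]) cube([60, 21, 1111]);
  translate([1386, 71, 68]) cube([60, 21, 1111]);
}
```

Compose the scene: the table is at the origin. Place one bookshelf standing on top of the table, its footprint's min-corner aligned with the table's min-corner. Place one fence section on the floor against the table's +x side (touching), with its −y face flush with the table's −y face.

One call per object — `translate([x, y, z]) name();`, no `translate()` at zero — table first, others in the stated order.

table();
translate([0, 0, 759]) bookshelf();
translate([1379, 0, 0]) fence_section();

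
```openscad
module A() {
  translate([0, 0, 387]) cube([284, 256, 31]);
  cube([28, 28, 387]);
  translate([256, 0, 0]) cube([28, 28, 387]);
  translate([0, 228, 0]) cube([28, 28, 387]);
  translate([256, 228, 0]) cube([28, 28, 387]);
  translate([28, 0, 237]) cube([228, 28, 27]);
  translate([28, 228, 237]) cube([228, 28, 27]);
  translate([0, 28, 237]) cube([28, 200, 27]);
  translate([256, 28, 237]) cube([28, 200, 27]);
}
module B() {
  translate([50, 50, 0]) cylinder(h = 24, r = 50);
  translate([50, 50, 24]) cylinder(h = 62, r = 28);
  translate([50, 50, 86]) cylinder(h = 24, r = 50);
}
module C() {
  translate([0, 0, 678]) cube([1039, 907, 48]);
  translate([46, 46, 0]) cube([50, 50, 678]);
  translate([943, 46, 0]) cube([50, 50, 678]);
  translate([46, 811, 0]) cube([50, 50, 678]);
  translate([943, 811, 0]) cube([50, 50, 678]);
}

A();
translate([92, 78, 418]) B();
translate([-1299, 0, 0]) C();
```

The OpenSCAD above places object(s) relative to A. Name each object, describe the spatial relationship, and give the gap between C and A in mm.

The table's nearest face is 260 mm from the stool's −x face.

A is a stool. B is a spool. C is a table. The spool is on top of the stool, centred. The table is on the floor beside the stool on its −x side. The gap between the table and the stool is 260 mm.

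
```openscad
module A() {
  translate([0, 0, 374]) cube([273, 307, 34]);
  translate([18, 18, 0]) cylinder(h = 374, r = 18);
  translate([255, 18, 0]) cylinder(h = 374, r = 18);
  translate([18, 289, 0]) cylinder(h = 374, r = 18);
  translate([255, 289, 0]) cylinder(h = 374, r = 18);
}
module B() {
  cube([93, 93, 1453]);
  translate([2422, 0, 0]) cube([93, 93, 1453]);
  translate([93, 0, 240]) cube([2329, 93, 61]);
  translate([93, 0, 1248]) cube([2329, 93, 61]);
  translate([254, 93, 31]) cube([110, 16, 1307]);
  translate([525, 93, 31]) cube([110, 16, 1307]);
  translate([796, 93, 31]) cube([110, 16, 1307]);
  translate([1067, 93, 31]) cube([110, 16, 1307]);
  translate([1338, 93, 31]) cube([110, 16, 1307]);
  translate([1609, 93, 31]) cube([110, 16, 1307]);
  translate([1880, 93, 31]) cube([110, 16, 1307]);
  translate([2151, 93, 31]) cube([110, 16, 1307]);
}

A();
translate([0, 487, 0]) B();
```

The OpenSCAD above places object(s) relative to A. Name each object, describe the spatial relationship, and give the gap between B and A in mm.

The fence section's nearest face is 180 mm from the stool's +y face.

A is a stool. B is a fence section. The fence section is on the floor beside the stool on its +y side. The gap between the fence section and the stool is 180 mm.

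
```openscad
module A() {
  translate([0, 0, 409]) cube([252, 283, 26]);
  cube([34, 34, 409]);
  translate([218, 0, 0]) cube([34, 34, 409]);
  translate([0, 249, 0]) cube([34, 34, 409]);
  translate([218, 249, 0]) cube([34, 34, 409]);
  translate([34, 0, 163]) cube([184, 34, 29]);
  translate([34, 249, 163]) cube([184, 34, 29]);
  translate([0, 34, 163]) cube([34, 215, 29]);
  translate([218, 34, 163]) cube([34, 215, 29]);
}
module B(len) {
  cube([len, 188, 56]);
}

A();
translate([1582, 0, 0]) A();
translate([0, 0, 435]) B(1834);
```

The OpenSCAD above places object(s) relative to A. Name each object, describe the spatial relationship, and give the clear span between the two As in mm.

Second stool starts at x = 1582; first ends at x = 252; clear span = 1582 − 252 = 1330 mm.

A is a stool. B is a beam. A beam spans the tops of two stools. The clear span between the two stools is 1330 mm.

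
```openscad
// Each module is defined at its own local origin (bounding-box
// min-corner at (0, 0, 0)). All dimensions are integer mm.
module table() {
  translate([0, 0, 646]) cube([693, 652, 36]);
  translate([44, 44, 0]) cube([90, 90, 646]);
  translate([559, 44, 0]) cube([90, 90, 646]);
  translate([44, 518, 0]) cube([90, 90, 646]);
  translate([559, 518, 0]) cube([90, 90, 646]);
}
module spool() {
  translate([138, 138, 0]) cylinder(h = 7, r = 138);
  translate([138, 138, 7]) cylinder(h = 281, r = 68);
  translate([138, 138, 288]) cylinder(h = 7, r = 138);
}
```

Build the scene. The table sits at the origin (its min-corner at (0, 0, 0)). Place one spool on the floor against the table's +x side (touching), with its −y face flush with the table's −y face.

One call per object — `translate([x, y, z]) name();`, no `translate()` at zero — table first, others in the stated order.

table();
translate([693, 0, 0]) spool();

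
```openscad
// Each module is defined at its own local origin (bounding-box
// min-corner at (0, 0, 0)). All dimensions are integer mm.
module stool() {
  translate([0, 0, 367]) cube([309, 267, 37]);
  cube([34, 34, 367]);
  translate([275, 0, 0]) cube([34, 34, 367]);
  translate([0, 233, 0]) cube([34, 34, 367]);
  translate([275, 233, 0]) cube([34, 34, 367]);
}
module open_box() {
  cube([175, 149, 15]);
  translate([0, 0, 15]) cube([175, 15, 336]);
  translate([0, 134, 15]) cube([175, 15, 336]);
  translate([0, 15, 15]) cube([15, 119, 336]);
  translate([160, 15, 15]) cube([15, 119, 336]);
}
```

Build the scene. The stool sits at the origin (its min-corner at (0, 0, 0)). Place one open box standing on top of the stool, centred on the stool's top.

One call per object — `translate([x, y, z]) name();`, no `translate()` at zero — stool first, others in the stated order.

stool();
translate([67, 59, 404]) open_box();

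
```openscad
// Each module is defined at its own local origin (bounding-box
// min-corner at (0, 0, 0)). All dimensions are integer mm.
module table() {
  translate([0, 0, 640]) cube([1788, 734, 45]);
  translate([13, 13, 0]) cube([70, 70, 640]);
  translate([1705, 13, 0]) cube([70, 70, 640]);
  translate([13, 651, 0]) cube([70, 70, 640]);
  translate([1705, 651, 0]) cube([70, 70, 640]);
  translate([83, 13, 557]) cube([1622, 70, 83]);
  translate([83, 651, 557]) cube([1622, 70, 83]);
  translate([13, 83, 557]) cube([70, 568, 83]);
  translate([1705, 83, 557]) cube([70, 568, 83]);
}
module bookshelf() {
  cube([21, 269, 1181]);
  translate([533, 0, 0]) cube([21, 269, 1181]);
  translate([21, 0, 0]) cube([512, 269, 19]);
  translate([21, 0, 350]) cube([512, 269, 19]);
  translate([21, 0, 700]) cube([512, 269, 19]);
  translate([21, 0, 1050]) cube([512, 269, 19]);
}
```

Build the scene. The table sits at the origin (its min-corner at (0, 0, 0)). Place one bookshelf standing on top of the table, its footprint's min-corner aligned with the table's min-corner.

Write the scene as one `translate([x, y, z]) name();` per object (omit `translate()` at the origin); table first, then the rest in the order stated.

table();
translate([0, 0, 685]) bookshelf();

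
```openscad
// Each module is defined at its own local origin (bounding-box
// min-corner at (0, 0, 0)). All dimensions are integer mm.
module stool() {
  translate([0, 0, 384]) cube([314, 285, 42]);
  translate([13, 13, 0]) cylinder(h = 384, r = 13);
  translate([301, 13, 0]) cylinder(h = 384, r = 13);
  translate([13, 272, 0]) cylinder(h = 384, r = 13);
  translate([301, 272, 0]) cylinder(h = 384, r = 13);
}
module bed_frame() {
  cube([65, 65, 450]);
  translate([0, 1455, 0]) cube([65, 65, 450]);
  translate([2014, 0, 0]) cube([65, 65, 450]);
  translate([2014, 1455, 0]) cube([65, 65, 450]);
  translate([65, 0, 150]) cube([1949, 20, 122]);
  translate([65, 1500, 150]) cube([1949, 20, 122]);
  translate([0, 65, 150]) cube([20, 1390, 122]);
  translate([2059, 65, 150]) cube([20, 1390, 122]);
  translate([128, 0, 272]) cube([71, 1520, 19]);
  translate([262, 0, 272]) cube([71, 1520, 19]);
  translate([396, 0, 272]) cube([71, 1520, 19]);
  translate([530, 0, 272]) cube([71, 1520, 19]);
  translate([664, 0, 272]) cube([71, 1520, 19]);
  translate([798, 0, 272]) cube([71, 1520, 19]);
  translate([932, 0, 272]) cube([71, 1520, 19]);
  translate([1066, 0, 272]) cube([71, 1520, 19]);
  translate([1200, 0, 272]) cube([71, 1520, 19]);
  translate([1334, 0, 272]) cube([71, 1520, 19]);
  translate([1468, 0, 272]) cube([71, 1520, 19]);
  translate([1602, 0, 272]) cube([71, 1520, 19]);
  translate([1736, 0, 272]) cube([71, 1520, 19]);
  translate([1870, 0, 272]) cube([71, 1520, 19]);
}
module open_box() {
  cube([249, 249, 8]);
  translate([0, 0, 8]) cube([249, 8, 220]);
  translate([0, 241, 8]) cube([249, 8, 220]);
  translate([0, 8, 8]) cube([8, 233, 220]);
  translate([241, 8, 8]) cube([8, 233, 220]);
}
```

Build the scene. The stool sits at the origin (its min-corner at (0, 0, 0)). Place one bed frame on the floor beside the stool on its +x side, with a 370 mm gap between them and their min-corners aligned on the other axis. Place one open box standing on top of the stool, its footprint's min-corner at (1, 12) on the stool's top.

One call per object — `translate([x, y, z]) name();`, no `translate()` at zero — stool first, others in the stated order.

stool();
translate([684, 0, 0]) bed_frame();
translate([1, 12, 426]) open_box();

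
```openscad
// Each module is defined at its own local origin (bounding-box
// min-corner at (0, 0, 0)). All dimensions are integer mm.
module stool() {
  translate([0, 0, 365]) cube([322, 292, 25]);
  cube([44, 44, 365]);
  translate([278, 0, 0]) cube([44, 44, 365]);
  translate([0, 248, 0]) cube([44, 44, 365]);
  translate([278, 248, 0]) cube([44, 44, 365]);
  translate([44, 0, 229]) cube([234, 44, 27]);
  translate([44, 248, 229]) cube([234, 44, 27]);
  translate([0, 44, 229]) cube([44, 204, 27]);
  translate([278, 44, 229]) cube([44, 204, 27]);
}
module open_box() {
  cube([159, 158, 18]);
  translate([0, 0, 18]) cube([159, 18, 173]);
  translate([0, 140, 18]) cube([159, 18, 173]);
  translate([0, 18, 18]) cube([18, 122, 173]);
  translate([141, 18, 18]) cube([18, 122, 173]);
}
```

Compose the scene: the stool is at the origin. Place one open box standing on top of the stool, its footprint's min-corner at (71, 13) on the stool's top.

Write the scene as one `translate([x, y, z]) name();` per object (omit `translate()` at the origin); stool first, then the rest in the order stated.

stool();
translate([71, 13, 390]) open_box();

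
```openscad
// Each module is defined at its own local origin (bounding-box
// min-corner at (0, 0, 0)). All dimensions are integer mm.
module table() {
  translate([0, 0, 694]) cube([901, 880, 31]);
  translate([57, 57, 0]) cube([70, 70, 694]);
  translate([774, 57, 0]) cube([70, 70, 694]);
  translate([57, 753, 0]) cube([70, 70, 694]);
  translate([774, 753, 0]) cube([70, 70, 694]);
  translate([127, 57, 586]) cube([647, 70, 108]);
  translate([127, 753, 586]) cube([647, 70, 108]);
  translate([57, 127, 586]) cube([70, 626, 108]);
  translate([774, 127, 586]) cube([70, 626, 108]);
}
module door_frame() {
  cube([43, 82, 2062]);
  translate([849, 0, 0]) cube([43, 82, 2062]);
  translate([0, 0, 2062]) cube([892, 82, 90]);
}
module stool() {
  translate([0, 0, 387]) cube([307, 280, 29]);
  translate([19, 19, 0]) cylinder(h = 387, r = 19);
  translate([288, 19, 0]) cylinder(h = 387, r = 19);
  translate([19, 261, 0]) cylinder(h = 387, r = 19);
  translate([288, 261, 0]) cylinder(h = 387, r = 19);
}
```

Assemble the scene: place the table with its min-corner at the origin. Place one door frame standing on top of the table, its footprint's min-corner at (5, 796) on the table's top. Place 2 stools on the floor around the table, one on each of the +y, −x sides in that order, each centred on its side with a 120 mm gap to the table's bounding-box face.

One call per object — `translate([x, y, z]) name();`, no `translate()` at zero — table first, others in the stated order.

table();
translate([5, 796, 725]) door_frame();
translate([297, 1000, 0]) stool();
translate([-427, 300, 0]) stool();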